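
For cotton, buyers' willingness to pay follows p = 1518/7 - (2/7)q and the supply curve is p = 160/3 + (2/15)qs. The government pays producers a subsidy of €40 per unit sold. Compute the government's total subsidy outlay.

Pre-subsidy: 1518/7 - (2/7)q = 160/3 + (2/15)q gives q* = 8585/22 and p* = 1159/11.
With the subsidy, sellers receive ps = pb + 40 for each unit, where pb is the price buyers pay.
On the curves, pb = 1518/7 - (2/7)q and ps = 160/3 + (2/15)q; the wedge ps − pb = 40 gives 160/3 + (2/15)q − (1518/7 - (2/7)q) = 40, so q' = 10685/22.
Then pb = 1518/7 − (2/7)·(10685/22) = 859/11 and ps = 160/3 + (2/15)·(10685/22) = 1299/11.
Government outlay = subsidy × quantity = 40 × 10685/22 = 213700/11.

Government cost = 213700/11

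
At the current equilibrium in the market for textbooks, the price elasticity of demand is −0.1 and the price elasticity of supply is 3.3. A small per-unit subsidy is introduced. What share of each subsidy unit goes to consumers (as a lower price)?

Consumer share = 33/34

For a small subsidy around the equilibrium, the benefit split depends on the relative slopes, which at a point are proportional to the elasticities.
Buyer share = εs/(εs + |εd|) = 3.3/(3.3 + 0.1) = 33/34; seller share = |εd|/(εs + |εd|) = 1/34.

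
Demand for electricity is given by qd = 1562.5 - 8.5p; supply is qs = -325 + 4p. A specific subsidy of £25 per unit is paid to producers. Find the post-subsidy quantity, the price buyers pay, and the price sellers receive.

q' = 347; buyers pay £143; sellers receive £168

Pre-subsidy: 1562.5 - 8.5p = -325 + 4p gives p* = 151, q* = 279.
With the subsidy, sellers receive ps = pb + 25 for each unit, where pb is the price buyers pay.
Supply in terms of pb becomes qs = -325 + 4(pb + 25) = -225 + 4pb. Setting this equal to demand: 1562.5 - 8.5pb = -225 + 4pb, so pb = 143.
Sellers receive ps = 143 + 25 = 168; q' = 1562.5 − 8.5·143 = 347.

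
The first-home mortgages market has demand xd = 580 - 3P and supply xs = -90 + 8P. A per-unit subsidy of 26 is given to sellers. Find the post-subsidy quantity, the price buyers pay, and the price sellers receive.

x' = 454; buyers pay 42; sellers receive 68

Pre-subsidy: 580 - 3P = -90 + 8P gives P* = 670/11, x* = 4370/11.
With the subsidy, sellers receive Ps = Pb + 26 for each unit, where Pb is the price buyers pay.
Supply in terms of Pb becomes xs = -90 + 8(Pb + 26) = 118 + 8Pb. Setting this equal to demand: 580 - 3Pb = 118 + 8Pb, so Pb = 42.
Sellers receive Ps = 42 + 26 = 68; x' = 580 − 3·42 = 454.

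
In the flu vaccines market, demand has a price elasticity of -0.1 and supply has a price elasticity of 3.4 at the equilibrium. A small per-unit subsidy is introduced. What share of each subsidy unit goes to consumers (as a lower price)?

For a small subsidy around the equilibrium, the benefit split depends on the relative slopes, which at a point are proportional to the elasticities.
Buyer share = εs/(εs + |εd|) = 3.4/(3.4 + 0.1) = 34/35; seller share = |εd|/(εs + |εd|) = 1/35.

Consumer share = 34/35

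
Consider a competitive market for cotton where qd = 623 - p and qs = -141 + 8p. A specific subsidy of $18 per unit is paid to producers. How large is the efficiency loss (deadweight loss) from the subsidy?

Deadweight loss = $144

Pre-subsidy: 623 - p = -141 + 8p gives p* = 764/9, q* = 4843/9.
With the subsidy, sellers receive ps = pb + 18 for each unit, where pb is the price buyers pay.
Supply in terms of pb becomes qs = -141 + 8(pb + 18) = 3 + 8pb. Setting this equal to demand: 623 - pb = 3 + 8pb, so pb = 620/9.
Sellers receive ps = 620/9 + 18 = 782/9; q' = 623 − 1·(620/9) = 4987/9.
The subsidy expands output by 4987/9 − 4843/9 = 16 past the efficient level; on those units the gap between marginal cost and willingness to pay runs from 0 up to 18.
DWL = ½ × 18 × 16 = 144.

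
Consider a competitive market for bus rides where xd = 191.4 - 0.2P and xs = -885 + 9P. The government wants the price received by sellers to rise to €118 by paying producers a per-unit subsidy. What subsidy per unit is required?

Required subsidy s = €46 per unit

At a seller price of 118, quantity supplied is -885 + 9·118 = 177.
Buyers absorb 177 only when they pay Pb with 191.4 − 0.2·Pb = 177, i.e. Pb = 72.
s = Ps − Pb = 118 − 72 = 46.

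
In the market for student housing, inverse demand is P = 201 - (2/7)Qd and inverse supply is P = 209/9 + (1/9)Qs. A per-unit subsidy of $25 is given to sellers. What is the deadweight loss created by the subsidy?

Pre-subsidy: 201 - (2/7)Q = 209/9 + (1/9)Q gives Q* = 448 and P* = 73.
With the subsidy, sellers receive Ps = Pb + 25 for each unit, where Pb is the price buyers pay.
On the curves, Pb = 201 - (2/7)Q and Ps = 209/9 + (1/9)Q; the wedge Ps − Pb = 25 gives 209/9 + (1/9)Q − (201 - (2/7)Q) = 25, so Q' = 511.
Then Pb = 201 − (2/7)·511 = 55 and Ps = 209/9 + (1/9)·511 = 80.
The subsidy expands output by 511 − 448 = 63 past the efficient level; on those units the gap between marginal cost and willingness to pay runs from 0 up to 25.
DWL = ½ × 25 × 63 = 787.5.

Deadweight loss = $787.5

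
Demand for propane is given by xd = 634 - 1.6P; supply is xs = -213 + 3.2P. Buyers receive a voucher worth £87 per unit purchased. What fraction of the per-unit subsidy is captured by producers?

Pre-subsidy: 634 - 1.6P = -213 + 3.2P gives P* = 4235/24, x* = 1055/3.
With the rebate, buyers effectively pay Pb = Ps − 87, where Ps is the price sellers receive.
Demand in terms of Ps becomes xd = 634 − 1.6(Ps − 87) = 773.2 - 1.6Ps. Setting this equal to supply: 773.2 - 1.6Ps = -213 + 3.2Ps, so Ps = 4931/24.
Buyers pay Pb = 4931/24 − 87 = 2843/24; x' = -213 + 3.2·(4931/24) = 6667/15.
Buyers' price falls by P* − Pb = 4235/24 − 2843/24 = 58; sellers' price rises by Ps − P* = 4931/24 − 4235/24 = 29.
So producers capture 29/87 = 1/3 of each unit of subsidy.

Producer share = 1/3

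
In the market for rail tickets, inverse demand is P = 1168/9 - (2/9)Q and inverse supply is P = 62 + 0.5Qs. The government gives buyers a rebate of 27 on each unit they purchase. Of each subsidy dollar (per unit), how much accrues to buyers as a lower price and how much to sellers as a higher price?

Buyers gain 108/13 per unit; sellers gain 243/13 per unit

Pre-subsidy: 1168/9 - (2/9)Q = 62 + 0.5Q gives Q* = 1220/13 and P* = 1416/13.
With the rebate, buyers effectively pay Pb = Ps − 27, where Ps is the price sellers receive.
On the curves, Pb = 1168/9 - (2/9)Q and Ps = 62 + 0.5Q; the wedge Ps − Pb = 27 gives 62 + 0.5Q − (1168/9 - (2/9)Q) = 27, so Q' = 1706/13.
Then Pb = 1168/9 − (2/9)·(1706/13) = 1308/13 and Ps = 62 + 0.5·(1706/13) = 1659/13.
Buyers' price falls by P* − Pb = 1416/13 − 1308/13 = 108/13; sellers' price rises by Ps − P* = 1659/13 − 1416/13 = 243/13.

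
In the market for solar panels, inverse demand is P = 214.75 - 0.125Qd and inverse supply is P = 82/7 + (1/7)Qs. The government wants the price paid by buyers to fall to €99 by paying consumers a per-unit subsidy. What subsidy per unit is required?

At a buyer price of 99, quantity demanded is 1718 − 8·99 = 926.
Sellers supply 926 only when they receive Ps = 82/7 + (1/7)·926 = 144.
s = Ps − Pb = 144 − 99 = 45.

Required subsidy s = €45 per unit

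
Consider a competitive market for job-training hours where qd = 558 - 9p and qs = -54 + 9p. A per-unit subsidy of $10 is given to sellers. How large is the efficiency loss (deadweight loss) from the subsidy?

Deadweight loss = $225

Pre-subsidy: 558 - 9p = -54 + 9p gives p* = 34, q* = 252.
With the subsidy, sellers receive ps = pb + 10 for each unit, where pb is the price buyers pay.
Supply in terms of pb becomes qs = -54 + 9(pb + 10) = 36 + 9pb. Setting this equal to demand: 558 - 9pb = 36 + 9pb, so pb = 29.
Sellers receive ps = 29 + 10 = 39; q' = 558 − 9·29 = 297.
The subsidy expands output by 297 − 252 = 45 past the efficient level; on those units the gap between marginal cost and willingness to pay runs from 0 up to 10.
DWL = ½ × 10 × 45 = 225.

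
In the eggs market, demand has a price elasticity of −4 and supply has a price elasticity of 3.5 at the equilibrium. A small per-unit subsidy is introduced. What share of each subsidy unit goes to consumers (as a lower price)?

For a small subsidy around the equilibrium, the benefit split depends on the relative slopes, which at a point are proportional to the elasticities.
Buyer share = εs/(εs + |εd|) = 3.5/(3.5 + 4) = 7/15; seller share = |εd|/(εs + |εd|) = 8/15.

Consumer share = 7/15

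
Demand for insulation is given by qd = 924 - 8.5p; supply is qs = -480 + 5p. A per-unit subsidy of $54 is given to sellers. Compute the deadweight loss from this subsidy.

Deadweight loss = $4590

Pre-subsidy: 924 - 8.5p = -480 + 5p gives p* = 104, q* = 40.
With the subsidy, sellers receive ps = pb + 54 for each unit, where pb is the price buyers pay.
Supply in terms of pb becomes qs = -480 + 5(pb + 54) = -210 + 5pb. Setting this equal to demand: 924 - 8.5pb = -210 + 5pb, so pb = 84.
Sellers receive ps = 84 + 54 = 138; q' = 924 − 8.5·84 = 210.
The subsidy expands output by 210 − 40 = 170 past the efficient level; on those units the gap between marginal cost and willingness to pay runs from 0 up to 54.
DWL = ½ × 54 × 170 = 4590.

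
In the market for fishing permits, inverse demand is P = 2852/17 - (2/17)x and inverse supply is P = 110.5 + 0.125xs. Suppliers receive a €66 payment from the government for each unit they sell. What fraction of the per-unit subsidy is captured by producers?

Pre-subsidy: 2852/17 - (2/17)x = 110.5 + 0.125x gives x* = 236 and P* = 140.
With the subsidy, sellers receive Ps = Pb + 66 for each unit, where Pb is the price buyers pay.
On the curves, Pb = 2852/17 - (2/17)x and Ps = 110.5 + 0.125x; the wedge Ps − Pb = 66 gives 110.5 + 0.125x − (2852/17 - (2/17)x) = 66, so x' = 508.
Then Pb = 2852/17 − (2/17)·508 = 108 and Ps = 110.5 + 0.125·508 = 174.
Buyers' price falls by P* − Pb = 140 − 108 = 32; sellers' price rises by Ps − P* = 174 − 140 = 34.
So producers capture 34/66 = 17/33 of each unit of subsidy.

Producer share = 17/33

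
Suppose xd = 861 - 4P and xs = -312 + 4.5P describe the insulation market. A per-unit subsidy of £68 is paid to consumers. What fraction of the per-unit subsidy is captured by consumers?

Consumer share = 9/17

Pre-subsidy: 861 - 4P = -312 + 4.5P gives P* = 138, x* = 309.
With the rebate, buyers effectively pay Pb = Ps − 68, where Ps is the price sellers receive.
Demand in terms of Ps becomes xd = 861 − 4(Ps − 68) = 1133 - 4Ps. Setting this equal to supply: 1133 - 4Ps = -312 + 4.5Ps, so Ps = 170.
Buyers pay Pb = 170 − 68 = 102; x' = -312 + 4.5·170 = 453.
Buyers' price falls by P* − Pb = 138 − 102 = 36; sellers' price rises by Ps − P* = 170 − 138 = 32.
So consumers capture 36/68 = 9/17 of each unit of subsidy.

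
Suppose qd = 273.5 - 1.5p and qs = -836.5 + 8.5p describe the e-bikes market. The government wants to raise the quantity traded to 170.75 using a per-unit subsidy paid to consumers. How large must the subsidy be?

Required subsidy s = 50 per unit

At q = 170.75, invert demand for the buyer price: pb = (273.5 − 170.75)/1.5 = 68.5; invert supply for the seller price: ps = (170.75 − (-836.5))/8.5 = 118.5.
The subsidy must fill the gap: s = ps − pb = 118.5 − 68.5 = 50.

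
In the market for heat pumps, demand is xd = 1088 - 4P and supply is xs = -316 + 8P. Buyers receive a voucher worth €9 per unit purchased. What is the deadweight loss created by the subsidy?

Deadweight loss = €108

Pre-subsidy: 1088 - 4P = -316 + 8P gives P* = 117, x* = 620.
With the rebate, buyers effectively pay Pb = Ps − 9, where Ps is the price sellers receive.
Demand in terms of Ps becomes xd = 1088 − 4(Ps − 9) = 1124 - 4Ps. Setting this equal to supply: 1124 - 4Ps = -316 + 8Ps, so Ps = 120.
Buyers pay Pb = 120 − 9 = 111; x' = -316 + 8·120 = 644.
The subsidy expands output by 644 − 620 = 24 past the efficient level; on those units the gap between marginal cost and willingness to pay runs from 0 up to 9.
DWL = ½ × 9 × 24 = 108.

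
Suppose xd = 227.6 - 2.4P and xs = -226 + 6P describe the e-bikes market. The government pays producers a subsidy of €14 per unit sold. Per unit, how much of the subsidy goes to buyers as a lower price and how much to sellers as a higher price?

Pre-subsidy: 227.6 - 2.4P = -226 + 6P gives P* = 54, x* = 98.
With the subsidy, sellers receive Ps = Pb + 14 for each unit, where Pb is the price buyers pay.
Supply in terms of Pb becomes xs = -226 + 6(Pb + 14) = -142 + 6Pb. Setting this equal to demand: 227.6 - 2.4Pb = -142 + 6Pb, so Pb = 44.
Sellers receive Ps = 44 + 14 = 58; x' = 227.6 − 2.4·44 = 122.
Buyers' price falls by P* − Pb = 54 − 44 = 10; sellers' price rises by Ps − P* = 58 − 54 = 4.

Buyers gain €10 per unit; sellers gain €4 per unit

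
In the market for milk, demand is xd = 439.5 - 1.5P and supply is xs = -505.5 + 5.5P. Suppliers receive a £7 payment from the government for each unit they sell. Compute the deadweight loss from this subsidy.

Deadweight loss = £28.875

Pre-subsidy: 439.5 - 1.5P = -505.5 + 5.5P gives P* = 135, x* = 237.
With the subsidy, sellers receive Ps = Pb + 7 for each unit, where Pb is the price buyers pay.
Supply in terms of Pb becomes xs = -505.5 + 5.5(Pb + 7) = -467 + 5.5Pb. Setting this equal to demand: 439.5 - 1.5Pb = -467 + 5.5Pb, so Pb = 129.5.
Sellers receive Ps = 129.5 + 7 = 136.5; x' = 439.5 − 1.5·129.5 = 245.25.
The subsidy expands output by 245.25 − 237 = 8.25 past the efficient level; on those units the gap between marginal cost and willingness to pay runs from 0 up to 7.
DWL = ½ × 7 × 8.25 = 28.875.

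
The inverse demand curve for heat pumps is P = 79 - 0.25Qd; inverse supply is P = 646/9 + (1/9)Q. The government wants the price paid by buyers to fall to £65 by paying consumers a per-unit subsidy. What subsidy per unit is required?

At a buyer price of 65, quantity demanded is 316 − 4·65 = 56.
Sellers supply 56 only when they receive Ps = 646/9 + (1/9)·56 = 78.
s = Ps − Pb = 78 − 65 = 13.

Required subsidy s = £13 per unit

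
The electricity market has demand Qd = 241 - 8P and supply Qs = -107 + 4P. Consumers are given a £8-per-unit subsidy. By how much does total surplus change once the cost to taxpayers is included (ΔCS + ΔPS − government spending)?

Pre-subsidy: 241 - 8P = -107 + 4P gives P* = 29, Q* = 9.
With the rebate, buyers effectively pay Pb = Ps − 8, where Ps is the price sellers receive.
Demand in terms of Ps becomes Qd = 241 − 8(Ps − 8) = 305 - 8Ps. Setting this equal to supply: 305 - 8Ps = -107 + 4Ps, so Ps = 103/3.
Buyers pay Pb = 103/3 − 8 = 79/3; Q' = -107 + 4·(103/3) = 91/3.
ΔCS = ½(9 + 91/3)(29 − 79/3) = 472/9; ΔPS = ½(9 + 91/3)(103/3 − 29) = 944/9.
Government spending = 8 × 91/3 = 728/3.
Net change = 472/9 + 944/9 − 728/3 = -256/3. The loss equals the DWL triangle ½·8·64/3.

Net change in total surplus = -256/3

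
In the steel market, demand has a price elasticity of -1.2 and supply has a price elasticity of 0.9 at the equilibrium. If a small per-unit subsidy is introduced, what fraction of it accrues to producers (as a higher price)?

For a small subsidy around the equilibrium, the benefit split depends on the relative slopes, which at a point are proportional to the elasticities.
Buyer share = εs/(εs + |εd|) = 0.9/(0.9 + 1.2) = 3/7; seller share = |εd|/(εs + |εd|) = 4/7.
So producers capture 4/7 of the subsidy.

Producer share = 4/7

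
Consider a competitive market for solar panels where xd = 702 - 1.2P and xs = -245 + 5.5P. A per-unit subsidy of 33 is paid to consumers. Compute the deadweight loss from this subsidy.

Deadweight loss = 35937/67

Pre-subsidy: 702 - 1.2P = -245 + 5.5P gives P* = 9470/67, x* = 35670/67.
With the rebate, buyers effectively pay Pb = Ps − 33, where Ps is the price sellers receive.
Demand in terms of Ps becomes xd = 702 − 1.2(Ps − 33) = 741.6 - 1.2Ps. Setting this equal to supply: 741.6 - 1.2Ps = -245 + 5.5Ps, so Ps = 9866/67.
Buyers pay Pb = 9866/67 − 33 = 7655/67; x' = -245 + 5.5·(9866/67) = 37848/67.
The subsidy expands output by 37848/67 − 35670/67 = 2178/67 past the efficient level; on those units the gap between marginal cost and willingness to pay runs from 0 up to 33.
DWL = ½ × 33 × 2178/67 = 35937/67.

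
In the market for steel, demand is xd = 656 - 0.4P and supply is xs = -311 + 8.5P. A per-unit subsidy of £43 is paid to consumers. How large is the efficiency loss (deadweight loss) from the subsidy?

Pre-subsidy: 656 - 0.4P = -311 + 8.5P gives P* = 9670/89, x* = 54516/89.
With the rebate, buyers effectively pay Pb = Ps − 43, where Ps is the price sellers receive.
Demand in terms of Ps becomes xd = 656 − 0.4(Ps − 43) = 673.2 - 0.4Ps. Setting this equal to supply: 673.2 - 0.4Ps = -311 + 8.5Ps, so Ps = 9842/89.
Buyers pay Pb = 9842/89 − 43 = 6015/89; x' = -311 + 8.5·(9842/89) = 55978/89.
The subsidy expands output by 55978/89 − 54516/89 = 1462/89 past the efficient level; on those units the gap between marginal cost and willingness to pay runs from 0 up to 43.
DWL = ½ × 43 × 1462/89 = 31433/89.

Deadweight loss = 31433/89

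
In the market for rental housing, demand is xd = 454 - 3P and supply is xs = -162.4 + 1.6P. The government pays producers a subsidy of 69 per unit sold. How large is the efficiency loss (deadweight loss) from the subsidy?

Deadweight loss = 2484

Pre-subsidy: 454 - 3P = -162.4 + 1.6P gives P* = 134, x* = 52.
With the subsidy, sellers receive Ps = Pb + 69 for each unit, where Pb is the price buyers pay.
Supply in terms of Pb becomes xs = -162.4 + 1.6(Pb + 69) = -52 + 1.6Pb. Setting this equal to demand: 454 - 3Pb = -52 + 1.6Pb, so Pb = 110.
Sellers receive Ps = 110 + 69 = 179; x' = 454 − 3·110 = 124.
The subsidy expands output by 124 − 52 = 72 past the efficient level; on those units the gap between marginal cost and willingness to pay runs from 0 up to 69.
DWL = ½ × 69 × 72 = 2484.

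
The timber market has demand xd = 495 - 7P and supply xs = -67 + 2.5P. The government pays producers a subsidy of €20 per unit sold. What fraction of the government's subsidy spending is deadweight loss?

Pre-subsidy: 495 - 7P = -67 + 2.5P gives P* = 1124/19, x* = 1537/19.
With the subsidy, sellers receive Ps = Pb + 20 for each unit, where Pb is the price buyers pay.
Supply in terms of Pb becomes xs = -67 + 2.5(Pb + 20) = -17 + 2.5Pb. Setting this equal to demand: 495 - 7Pb = -17 + 2.5Pb, so Pb = 1024/19.
Sellers receive Ps = 1024/19 + 20 = 1404/19; x' = 495 − 7·(1024/19) = 2237/19.
ΔCS = ½(1537/19 + 2237/19)(1124/19 − 1024/19) = 188700/361; ΔPS = ½(1537/19 + 2237/19)(1404/19 − 1124/19) = 528360/361.
Government spending = 20 × 2237/19 = 44740/19.
DWL = ½ × 20 × (2237/19 − 1537/19) = 7000/19; fraction = (7000/19) / (44740/19) = 350/2237.

DWL / government spending = 350/2237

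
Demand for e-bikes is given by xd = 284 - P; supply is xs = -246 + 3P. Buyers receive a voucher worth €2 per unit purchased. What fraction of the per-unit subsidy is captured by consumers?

Pre-subsidy: 284 - P = -246 + 3P gives P* = 132.5, x* = 151.5.
With the rebate, buyers effectively pay Pb = Ps − 2, where Ps is the price sellers receive.
Demand in terms of Ps becomes xd = 284 − 1(Ps − 2) = 286 - Ps. Setting this equal to supply: 286 - Ps = -246 + 3Ps, so Ps = 133.
Buyers pay Pb = 133 − 2 = 131; x' = -246 + 3·133 = 153.
Buyers' price falls by P* − Pb = 132.5 − 131 = 1.5; sellers' price rises by Ps − P* = 133 − 132.5 = 0.5.
So consumers capture 1.5/2 = 0.75 of each unit of subsidy.

Consumer share = 0.75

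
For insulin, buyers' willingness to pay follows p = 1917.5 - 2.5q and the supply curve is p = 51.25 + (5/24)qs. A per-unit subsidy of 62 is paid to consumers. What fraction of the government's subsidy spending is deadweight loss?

DWL / government spending = 124/7713

Pre-subsidy: 1917.5 - 2.5q = 51.25 + (5/24)q gives q* = 8958/13 and p* = 5065/26.
With the rebate, buyers effectively pay pb = ps − 62, where ps is the price sellers receive.
On the curves, pb = 1917.5 - 2.5q and ps = 51.25 + (5/24)q; the wedge ps − pb = 62 gives 51.25 + (5/24)q − (1917.5 - 2.5q) = 62, so q' = 46278/65.
Then pb = 1917.5 − 2.5·(46278/65) = 3577/26 and ps = 51.25 + (5/24)·(46278/65) = 5189/26.
ΔCS = ½(8958/13 + 46278/65)(5065/26 − 3577/26) = 33877296/845; ΔPS = ½(8958/13 + 46278/65)(5189/26 − 5065/26) = 2823108/845.
Government spending = 62 × 46278/65 = 2869236/65.
DWL = ½ × 62 × (46278/65 − 8958/13) = 46128/65; fraction = (46128/65) / (2869236/65) = 124/7713.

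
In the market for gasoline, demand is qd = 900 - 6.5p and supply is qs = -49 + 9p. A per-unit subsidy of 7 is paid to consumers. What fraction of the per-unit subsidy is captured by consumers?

Consumer share = 18/31

Pre-subsidy: 900 - 6.5p = -49 + 9p gives p* = 1898/31, q* = 15563/31.
With the rebate, buyers effectively pay pb = ps − 7, where ps is the price sellers receive.
Demand in terms of ps becomes qd = 900 − 6.5(ps − 7) = 945.5 - 6.5ps. Setting this equal to supply: 945.5 - 6.5ps = -49 + 9ps, so ps = 1989/31.
Buyers pay pb = 1989/31 − 7 = 1772/31; q' = -49 + 9·(1989/31) = 16382/31.
Buyers' price falls by p* − pb = 1898/31 − 1772/31 = 126/31; sellers' price rises by ps − p* = 1989/31 − 1898/31 = 91/31.
So consumers capture (126/31)/7 = 18/31 of each unit of subsidy.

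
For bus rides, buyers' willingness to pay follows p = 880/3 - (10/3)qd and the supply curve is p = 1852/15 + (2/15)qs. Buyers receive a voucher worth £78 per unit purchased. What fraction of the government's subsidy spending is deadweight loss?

Pre-subsidy: 880/3 - (10/3)q = 1852/15 + (2/15)q gives q* = 49 and p* = 130.
With the rebate, buyers effectively pay pb = ps − 78, where ps is the price sellers receive.
On the curves, pb = 880/3 - (10/3)q and ps = 1852/15 + (2/15)q; the wedge ps − pb = 78 gives 1852/15 + (2/15)q − (880/3 - (10/3)q) = 78, so q' = 71.5.
Then pb = 880/3 − (10/3)·71.5 = 55 and ps = 1852/15 + (2/15)·71.5 = 133.
ΔCS = ½(49 + 71.5)(130 − 55) = 4518.75; ΔPS = ½(49 + 71.5)(133 − 130) = 180.75.
Government spending = 78 × 71.5 = 5577.
DWL = ½ × 78 × (71.5 − 49) = 877.5; fraction = 877.5 / 5577 = 45/286.

DWL / government spending = 45/286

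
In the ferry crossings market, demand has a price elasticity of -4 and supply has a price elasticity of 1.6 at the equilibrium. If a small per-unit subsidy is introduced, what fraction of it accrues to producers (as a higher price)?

For a small subsidy around the equilibrium, the benefit split depends on the relative slopes, which at a point are proportional to the elasticities.
Buyer share = εs/(εs + |εd|) = 1.6/(1.6 + 4) = 2/7; seller share = |εd|/(εs + |εd|) = 5/7.
So producers capture 5/7 of the subsidy.

Producer share = 5/7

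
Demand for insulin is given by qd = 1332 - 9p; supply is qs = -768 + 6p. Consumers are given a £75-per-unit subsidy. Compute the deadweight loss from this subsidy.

Pre-subsidy: 1332 - 9p = -768 + 6p gives p* = 140, q* = 72.
With the rebate, buyers effectively pay pb = ps − 75, where ps is the price sellers receive.
Demand in terms of ps becomes qd = 1332 − 9(ps − 75) = 2007 - 9ps. Setting this equal to supply: 2007 - 9ps = -768 + 6ps, so ps = 185.
Buyers pay pb = 185 − 75 = 110; q' = -768 + 6·185 = 342.
The subsidy expands output by 342 − 72 = 270 past the efficient level; on those units the gap between marginal cost and willingness to pay runs from 0 up to 75.
DWL = ½ × 75 × 270 = 10125.

Deadweight loss = £10125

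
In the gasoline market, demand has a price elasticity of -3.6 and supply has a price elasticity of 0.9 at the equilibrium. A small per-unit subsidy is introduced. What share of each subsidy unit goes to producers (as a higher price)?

Producer share = 0.8

For a small subsidy around the equilibrium, the benefit split depends on the relative slopes, which at a point are proportional to the elasticities.
Buyer share = εs/(εs + |εd|) = 0.9/(0.9 + 3.6) = 0.2; seller share = |εd|/(εs + |εd|) = 0.8.
So producers capture 0.8 of the subsidy.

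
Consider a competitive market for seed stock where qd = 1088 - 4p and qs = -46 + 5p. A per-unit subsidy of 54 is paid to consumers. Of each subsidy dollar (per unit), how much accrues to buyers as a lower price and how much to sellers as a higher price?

Pre-subsidy: 1088 - 4p = -46 + 5p gives p* = 126, q* = 584.
With the rebate, buyers effectively pay pb = ps − 54, where ps is the price sellers receive.
Demand in terms of ps becomes qd = 1088 − 4(ps − 54) = 1304 - 4ps. Setting this equal to supply: 1304 - 4ps = -46 + 5ps, so ps = 150.
Buyers pay pb = 150 − 54 = 96; q' = -46 + 5·150 = 704.
Buyers' price falls by p* − pb = 126 − 96 = 30; sellers' price rises by ps − p* = 150 − 126 = 24.

Buyers gain 30 per unit; sellers gain 24 per unit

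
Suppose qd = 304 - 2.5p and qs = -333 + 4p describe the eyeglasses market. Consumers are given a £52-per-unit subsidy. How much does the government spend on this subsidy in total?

Government cost = £7228

Pre-subsidy: 304 - 2.5p = -333 + 4p gives p* = 98, q* = 59.
With the rebate, buyers effectively pay pb = ps − 52, where ps is the price sellers receive.
Demand in terms of ps becomes qd = 304 − 2.5(ps − 52) = 434 - 2.5ps. Setting this equal to supply: 434 - 2.5ps = -333 + 4ps, so ps = 118.
Buyers pay pb = 118 − 52 = 66; q' = -333 + 4·118 = 139.
Government outlay = subsidy × quantity = 52 × 139 = 7228.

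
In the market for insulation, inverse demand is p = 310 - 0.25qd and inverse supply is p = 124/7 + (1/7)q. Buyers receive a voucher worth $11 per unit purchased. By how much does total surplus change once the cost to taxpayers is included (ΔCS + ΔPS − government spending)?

Net change in total surplus = -$154

Pre-subsidy: 310 - 0.25q = 124/7 + (1/7)q gives q* = 744 and p* = 124.
With the rebate, buyers effectively pay pb = ps − 11, where ps is the price sellers receive.
On the curves, pb = 310 - 0.25q and ps = 124/7 + (1/7)q; the wedge ps − pb = 11 gives 124/7 + (1/7)q − (310 - 0.25q) = 11, so q' = 772.
Then pb = 310 − 0.25·772 = 117 and ps = 124/7 + (1/7)·772 = 128.
ΔCS = ½(744 + 772)(124 − 117) = 5306; ΔPS = ½(744 + 772)(128 − 124) = 3032.
Government spending = 11 × 772 = 8492.
Net change = 5306 + 3032 − 8492 = -154. The loss equals the DWL triangle ½·11·28.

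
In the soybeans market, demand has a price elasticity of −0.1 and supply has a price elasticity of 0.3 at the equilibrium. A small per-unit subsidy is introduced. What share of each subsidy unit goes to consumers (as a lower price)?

For a small subsidy around the equilibrium, the benefit split depends on the relative slopes, which at a point are proportional to the elasticities.
Buyer share = εs/(εs + |εd|) = 0.3/(0.3 + 0.1) = 0.75; seller share = |εd|/(εs + |εd|) = 0.25.

Consumer share = 0.75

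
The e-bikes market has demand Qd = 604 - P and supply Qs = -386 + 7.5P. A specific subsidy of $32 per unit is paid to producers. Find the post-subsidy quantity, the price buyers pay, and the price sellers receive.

Pre-subsidy: 604 - P = -386 + 7.5P gives P* = 1980/17, Q* = 8288/17.
With the subsidy, sellers receive Ps = Pb + 32 for each unit, where Pb is the price buyers pay.
Supply in terms of Pb becomes Qs = -386 + 7.5(Pb + 32) = -146 + 7.5Pb. Setting this equal to demand: 604 - Pb = -146 + 7.5Pb, so Pb = 1500/17.
Sellers receive Ps = 1500/17 + 32 = 2044/17; Q' = 604 − 1·(1500/17) = 8768/17.

Q' = 8768/17; buyers pay 1500/17; sellers receive 2044/17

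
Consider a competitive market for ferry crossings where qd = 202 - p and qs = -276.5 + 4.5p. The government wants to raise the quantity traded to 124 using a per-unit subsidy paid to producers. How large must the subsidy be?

Required subsidy s = 11 per unit

At q = 124, invert demand for the buyer price: pb = (202 − 124)/1 = 78; invert supply for the seller price: ps = (124 − (-276.5))/4.5 = 89.
The subsidy must fill the gap: s = ps − pb = 89 − 78 = 11.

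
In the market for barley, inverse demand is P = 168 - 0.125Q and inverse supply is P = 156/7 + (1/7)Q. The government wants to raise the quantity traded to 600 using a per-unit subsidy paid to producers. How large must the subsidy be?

At Q = 600, from the demand curve buyers pay Pb = 168 − 0.125·600 = 93; from the supply curve sellers need Ps = 156/7 + (1/7)·600 = 108.
The subsidy must fill the gap: s = Ps − Pb = 108 − 93 = 15.

Required subsidy s = 15 per unit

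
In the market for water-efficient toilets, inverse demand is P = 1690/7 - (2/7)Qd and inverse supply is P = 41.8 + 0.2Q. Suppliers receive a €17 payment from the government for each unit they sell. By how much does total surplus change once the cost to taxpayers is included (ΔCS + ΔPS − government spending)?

Pre-subsidy: 1690/7 - (2/7)Q = 41.8 + 0.2Q gives Q* = 411 and P* = 124.
With the subsidy, sellers receive Ps = Pb + 17 for each unit, where Pb is the price buyers pay.
On the curves, Pb = 1690/7 - (2/7)Q and Ps = 41.8 + 0.2Q; the wedge Ps − Pb = 17 gives 41.8 + 0.2Q − (1690/7 - (2/7)Q) = 17, so Q' = 446.
Then Pb = 1690/7 − (2/7)·446 = 114 and Ps = 41.8 + 0.2·446 = 131.
ΔCS = ½(411 + 446)(124 − 114) = 4285; ΔPS = ½(411 + 446)(131 − 124) = 2999.5.
Government spending = 17 × 446 = 7582.
Net change = 4285 + 2999.5 − 7582 = -297.5. The loss equals the DWL triangle ½·17·35.

Net change in total surplus = -€297.5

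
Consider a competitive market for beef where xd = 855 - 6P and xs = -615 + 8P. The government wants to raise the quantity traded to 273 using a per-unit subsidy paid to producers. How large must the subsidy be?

Required subsidy s = 14 per unit

At x = 273, invert demand for the buyer price: Pb = (855 − 273)/6 = 97; invert supply for the seller price: Ps = (273 − (-615))/8 = 111.
The subsidy must fill the gap: s = Ps − Pb = 111 − 97 = 14.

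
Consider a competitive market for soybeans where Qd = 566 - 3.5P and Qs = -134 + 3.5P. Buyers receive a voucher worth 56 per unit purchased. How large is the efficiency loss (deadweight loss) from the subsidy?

Pre-subsidy: 566 - 3.5P = -134 + 3.5P gives P* = 100, Q* = 216.
With the rebate, buyers effectively pay Pb = Ps − 56, where Ps is the price sellers receive.
Demand in terms of Ps becomes Qd = 566 − 3.5(Ps − 56) = 762 - 3.5Ps. Setting this equal to supply: 762 - 3.5Ps = -134 + 3.5Ps, so Ps = 128.
Buyers pay Pb = 128 − 56 = 72; Q' = -134 + 3.5·128 = 314.
The subsidy expands output by 314 − 216 = 98 past the efficient level; on those units the gap between marginal cost and willingness to pay runs from 0 up to 56.
DWL = ½ × 56 × 98 = 2744.

Deadweight loss = 2744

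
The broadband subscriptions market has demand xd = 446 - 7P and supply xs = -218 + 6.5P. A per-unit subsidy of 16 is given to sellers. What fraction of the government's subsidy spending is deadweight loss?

Pre-subsidy: 446 - 7P = -218 + 6.5P gives P* = 1328/27, x* = 2746/27.
With the subsidy, sellers receive Ps = Pb + 16 for each unit, where Pb is the price buyers pay.
Supply in terms of Pb becomes xs = -218 + 6.5(Pb + 16) = -114 + 6.5Pb. Setting this equal to demand: 446 - 7Pb = -114 + 6.5Pb, so Pb = 1120/27.
Sellers receive Ps = 1120/27 + 16 = 1552/27; x' = 446 − 7·(1120/27) = 4202/27.
ΔCS = ½(2746/27 + 4202/27)(1328/27 − 1120/27) = 80288/81; ΔPS = ½(2746/27 + 4202/27)(1552/27 − 1328/27) = 86464/81.
Government spending = 16 × 4202/27 = 67232/27.
DWL = ½ × 16 × (4202/27 − 2746/27) = 11648/27; fraction = (11648/27) / (67232/27) = 364/2101.

DWL / government spending = 364/2101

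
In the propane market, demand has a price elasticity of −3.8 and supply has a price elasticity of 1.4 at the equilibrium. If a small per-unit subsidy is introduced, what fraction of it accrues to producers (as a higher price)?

For a small subsidy around the equilibrium, the benefit split depends on the relative slopes, which at a point are proportional to the elasticities.
Buyer share = εs/(εs + |εd|) = 1.4/(1.4 + 3.8) = 7/26; seller share = |εd|/(εs + |εd|) = 19/26.
So producers capture 19/26 of the subsidy.

Producer share = 19/26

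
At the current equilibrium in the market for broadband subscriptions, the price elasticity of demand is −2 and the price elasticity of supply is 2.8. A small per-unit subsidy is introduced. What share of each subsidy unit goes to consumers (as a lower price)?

For a small subsidy around the equilibrium, the benefit split depends on the relative slopes, which at a point are proportional to the elasticities.
Buyer share = εs/(εs + |εd|) = 2.8/(2.8 + 2) = 7/12; seller share = |εd|/(εs + |εd|) = 5/12.

Consumer share = 7/12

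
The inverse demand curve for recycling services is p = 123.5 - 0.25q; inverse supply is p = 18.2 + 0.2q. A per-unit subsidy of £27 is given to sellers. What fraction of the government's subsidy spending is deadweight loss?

Pre-subsidy: 123.5 - 0.25q = 18.2 + 0.2q gives q* = 234 and p* = 65.
With the subsidy, sellers receive ps = pb + 27 for each unit, where pb is the price buyers pay.
On the curves, pb = 123.5 - 0.25q and ps = 18.2 + 0.2q; the wedge ps − pb = 27 gives 18.2 + 0.2q − (123.5 - 0.25q) = 27, so q' = 294.
Then pb = 123.5 − 0.25·294 = 50 and ps = 18.2 + 0.2·294 = 77.
ΔCS = ½(234 + 294)(65 − 50) = 3960; ΔPS = ½(234 + 294)(77 − 65) = 3168.
Government spending = 27 × 294 = 7938.
DWL = ½ × 27 × (294 − 234) = 810; fraction = 810 / 7938 = 5/49.

DWL / government spending = 5/49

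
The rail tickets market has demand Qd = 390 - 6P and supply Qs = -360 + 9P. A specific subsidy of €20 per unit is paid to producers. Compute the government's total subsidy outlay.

Government cost = €3240

Pre-subsidy: 390 - 6P = -360 + 9P gives P* = 50, Q* = 90.
With the subsidy, sellers receive Ps = Pb + 20 for each unit, where Pb is the price buyers pay.
Supply in terms of Pb becomes Qs = -360 + 9(Pb + 20) = -180 + 9Pb. Setting this equal to demand: 390 - 6Pb = -180 + 9Pb, so Pb = 38.
Sellers receive Ps = 38 + 20 = 58; Q' = 390 − 6·38 = 162.
Government outlay = subsidy × quantity = 20 × 162 = 3240.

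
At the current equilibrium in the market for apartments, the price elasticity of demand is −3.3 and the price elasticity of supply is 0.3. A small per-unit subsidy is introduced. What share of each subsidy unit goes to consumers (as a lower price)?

Consumer share = 1/12

For a small subsidy around the equilibrium, the benefit split depends on the relative slopes, which at a point are proportional to the elasticities.
Buyer share = εs/(εs + |εd|) = 0.3/(0.3 + 3.3) = 1/12; seller share = |εd|/(εs + |εd|) = 11/12.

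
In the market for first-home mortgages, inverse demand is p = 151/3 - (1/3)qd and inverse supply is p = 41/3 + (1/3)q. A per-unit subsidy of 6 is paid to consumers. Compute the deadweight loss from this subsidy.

Deadweight loss = 27

Pre-subsidy: 151/3 - (1/3)q = 41/3 + (1/3)q gives q* = 55 and p* = 32.
With the rebate, buyers effectively pay pb = ps − 6, where ps is the price sellers receive.
On the curves, pb = 151/3 - (1/3)q and ps = 41/3 + (1/3)q; the wedge ps − pb = 6 gives 41/3 + (1/3)q − (151/3 - (1/3)q) = 6, so q' = 64.
Then pb = 151/3 − (1/3)·64 = 29 and ps = 41/3 + (1/3)·64 = 35.
The subsidy expands output by 64 − 55 = 9 past the efficient level; on those units the gap between marginal cost and willingness to pay runs from 0 up to 6.
DWL = ½ × 6 × 9 = 27.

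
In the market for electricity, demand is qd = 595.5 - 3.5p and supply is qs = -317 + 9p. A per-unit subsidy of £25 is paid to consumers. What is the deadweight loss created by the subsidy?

Pre-subsidy: 595.5 - 3.5p = -317 + 9p gives p* = 73, q* = 340.
With the rebate, buyers effectively pay pb = ps − 25, where ps is the price sellers receive.
Demand in terms of ps becomes qd = 595.5 − 3.5(ps − 25) = 683 - 3.5ps. Setting this equal to supply: 683 - 3.5ps = -317 + 9ps, so ps = 80.
Buyers pay pb = 80 − 25 = 55; q' = -317 + 9·80 = 403.
The subsidy expands output by 403 − 340 = 63 past the efficient level; on those units the gap between marginal cost and willingness to pay runs from 0 up to 25.
DWL = ½ × 25 × 63 = 787.5.

Deadweight loss = £787.5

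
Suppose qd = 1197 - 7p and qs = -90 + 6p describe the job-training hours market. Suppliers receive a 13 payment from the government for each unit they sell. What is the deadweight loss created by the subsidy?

Pre-subsidy: 1197 - 7p = -90 + 6p gives p* = 99, q* = 504.
With the subsidy, sellers receive ps = pb + 13 for each unit, where pb is the price buyers pay.
Supply in terms of pb becomes qs = -90 + 6(pb + 13) = -12 + 6pb. Setting this equal to demand: 1197 - 7pb = -12 + 6pb, so pb = 93.
Sellers receive ps = 93 + 13 = 106; q' = 1197 − 7·93 = 546.
The subsidy expands output by 546 − 504 = 42 past the efficient level; on those units the gap between marginal cost and willingness to pay runs from 0 up to 13.
DWL = ½ × 13 × 42 = 273.

Deadweight loss = 273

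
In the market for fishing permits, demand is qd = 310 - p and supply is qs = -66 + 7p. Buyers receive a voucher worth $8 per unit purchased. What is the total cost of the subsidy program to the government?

Government cost = $2160

Pre-subsidy: 310 - p = -66 + 7p gives p* = 47, q* = 263.
With the rebate, buyers effectively pay pb = ps − 8, where ps is the price sellers receive.
Demand in terms of ps becomes qd = 310 − 1(ps − 8) = 318 - ps. Setting this equal to supply: 318 - ps = -66 + 7ps, so ps = 48.
Buyers pay pb = 48 − 8 = 40; q' = -66 + 7·48 = 270.
Government outlay = subsidy × quantity = 8 × 270 = 2160.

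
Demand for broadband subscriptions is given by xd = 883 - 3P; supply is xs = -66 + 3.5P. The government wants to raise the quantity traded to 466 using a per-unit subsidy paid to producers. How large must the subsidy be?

Required subsidy s = 13 per unit

At x = 466, invert demand for the buyer price: Pb = (883 − 466)/3 = 139; invert supply for the seller price: Ps = (466 − (-66))/3.5 = 152.
The subsidy must fill the gap: s = Ps − Pb = 152 − 139 = 13.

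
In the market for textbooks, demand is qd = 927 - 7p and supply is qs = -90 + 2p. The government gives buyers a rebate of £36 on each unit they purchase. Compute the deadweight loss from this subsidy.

Deadweight loss = £1008

Pre-subsidy: 927 - 7p = -90 + 2p gives p* = 113, q* = 136.
With the rebate, buyers effectively pay pb = ps − 36, where ps is the price sellers receive.
Demand in terms of ps becomes qd = 927 − 7(ps − 36) = 1179 - 7ps. Setting this equal to supply: 1179 - 7ps = -90 + 2ps, so ps = 141.
Buyers pay pb = 141 − 36 = 105; q' = -90 + 2·141 = 192.
The subsidy expands output by 192 − 136 = 56 past the efficient level; on those units the gap between marginal cost and willingness to pay runs from 0 up to 36.
DWL = ½ × 36 × 56 = 1008.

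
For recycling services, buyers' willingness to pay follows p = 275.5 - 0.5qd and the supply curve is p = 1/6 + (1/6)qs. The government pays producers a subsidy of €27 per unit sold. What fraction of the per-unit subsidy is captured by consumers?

Pre-subsidy: 275.5 - 0.5q = 1/6 + (1/6)q gives q* = 413 and p* = 69.
With the subsidy, sellers receive ps = pb + 27 for each unit, where pb is the price buyers pay.
On the curves, pb = 275.5 - 0.5q and ps = 1/6 + (1/6)q; the wedge ps − pb = 27 gives 1/6 + (1/6)q − (275.5 - 0.5q) = 27, so q' = 453.5.
Then pb = 275.5 − 0.5·453.5 = 48.75 and ps = 1/6 + (1/6)·453.5 = 75.75.
Buyers' price falls by p* − pb = 69 − 48.75 = 20.25; sellers' price rises by ps − p* = 75.75 − 69 = 6.75.
So consumers capture 20.25/27 = 0.75 of each unit of subsidy.

Consumer share = 0.75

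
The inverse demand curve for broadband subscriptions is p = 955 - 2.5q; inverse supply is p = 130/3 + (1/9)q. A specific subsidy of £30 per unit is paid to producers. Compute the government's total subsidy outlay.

Government cost = 508500/47

Pre-subsidy: 955 - 2.5q = 130/3 + (1/9)q gives q* = 16410/47 and p* = 3860/47.
With the subsidy, sellers receive ps = pb + 30 for each unit, where pb is the price buyers pay.
On the curves, pb = 955 - 2.5q and ps = 130/3 + (1/9)q; the wedge ps − pb = 30 gives 130/3 + (1/9)q − (955 - 2.5q) = 30, so q' = 16950/47.
Then pb = 955 − 2.5·(16950/47) = 2510/47 and ps = 130/3 + (1/9)·(16950/47) = 3920/47.
Government outlay = subsidy × quantity = 30 × 16950/47 = 508500/47.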